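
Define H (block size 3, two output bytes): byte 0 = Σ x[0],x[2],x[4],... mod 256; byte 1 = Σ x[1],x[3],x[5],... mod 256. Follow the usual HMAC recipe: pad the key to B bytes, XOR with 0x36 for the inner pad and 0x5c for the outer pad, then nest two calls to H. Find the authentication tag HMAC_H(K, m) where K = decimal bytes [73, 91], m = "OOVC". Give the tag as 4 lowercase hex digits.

834e

Key decimal bytes [73, 91] = 49 5b is 2 bytes ≤ B = 3; zero-pad to 3 bytes: K' = 49 5b 00.
K' ⊕ ipad = 7f 6d 36.  K' ⊕ opad = 15 07 5c.
Inner input = (K'⊕ipad) ∥ m = 7f 6d 36 ∥ 4f 4f 56 43.
Inner hash: even-index sum = 327 mod 256 = 71; odd-index sum = 274 mod 256 = 18 → 47 12.
Outer input = (K'⊕opad) ∥ inner = 15 07 5c ∥ 47 12.
Outer hash (tag): even-index sum = 131 mod 256 = 131; odd-index sum = 78 mod 256 = 78 → 83 4e.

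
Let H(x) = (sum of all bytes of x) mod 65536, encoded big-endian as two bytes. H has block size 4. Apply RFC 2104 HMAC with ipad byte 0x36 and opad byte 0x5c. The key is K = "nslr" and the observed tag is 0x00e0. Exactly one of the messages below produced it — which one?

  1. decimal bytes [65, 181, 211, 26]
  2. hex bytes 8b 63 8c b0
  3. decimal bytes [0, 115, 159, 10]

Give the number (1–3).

Key "nslr" = 6e 73 6c 72 is exactly B = 4 bytes: K' = 6e 73 6c 72.
K' ⊕ ipad = 58 45 5a 44; K' ⊕ opad = 32 2f 30 2e.
m1: inner = H(58 45 5a 44 41 b5 d3 1a) = 03 1e; tag = H(32 2f 30 2e 03 1e) = 00e0 ← matches
m2: inner = H(58 45 5a 44 8b 63 8c b0) = 03 65; tag = H(32 2f 30 2e 03 65) = 0127
m3: inner = H(58 45 5a 44 00 73 9f 0a) = 02 57; tag = H(32 2f 30 2e 02 57) = 0118

1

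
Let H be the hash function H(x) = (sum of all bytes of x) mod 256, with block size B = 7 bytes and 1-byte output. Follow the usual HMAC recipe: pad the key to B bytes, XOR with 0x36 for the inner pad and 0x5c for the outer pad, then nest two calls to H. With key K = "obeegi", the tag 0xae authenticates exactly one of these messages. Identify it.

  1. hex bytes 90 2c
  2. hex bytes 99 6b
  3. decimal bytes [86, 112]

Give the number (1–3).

Key "obeegi" = 6f 62 65 65 67 69 is 6 bytes ≤ B = 7; zero-pad to 7 bytes: K' = 6f 62 65 65 67 69 00.
K' ⊕ ipad = 59 54 53 53 51 5f 36; K' ⊕ opad = 33 3e 39 39 3b 35 5c.
m1: inner = H(59 54 53 53 51 5f 36 90 2c) = f5; tag = H(33 3e 39 39 3b 35 5c f5) = a4
m2: inner = H(59 54 53 53 51 5f 36 99 6b) = 3d; tag = H(33 3e 39 39 3b 35 5c 3d) = ec
m3: inner = H(59 54 53 53 51 5f 36 56 70) = ff; tag = H(33 3e 39 39 3b 35 5c ff) = ae ← matches

3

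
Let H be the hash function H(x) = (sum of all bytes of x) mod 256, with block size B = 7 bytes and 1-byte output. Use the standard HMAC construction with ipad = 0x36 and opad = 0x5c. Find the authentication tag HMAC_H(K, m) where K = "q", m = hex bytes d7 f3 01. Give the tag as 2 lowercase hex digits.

ab

Key "q" = 71 is 1 byte ≤ B = 7; zero-pad to 7 bytes: K' = 71 00 00 00 00 00 00.
K' ⊕ ipad = 47 36 36 36 36 36 36.  K' ⊕ opad = 2d 5c 5c 5c 5c 5c 5c.
Inner input = (K'⊕ipad) ∥ m = 47 36 36 36 36 36 36 ∥ d7 f3 01.
Inner hash: sum = 71+54+54+54+54+54+54+215+243+1 = 854; mod 256 = 86 → 56.
Outer input = (K'⊕opad) ∥ inner = 2d 5c 5c 5c 5c 5c 5c ∥ 56.
Outer hash (tag): sum = 45+92+92+92+92+92+92+86 = 683; mod 256 = 171 → ab.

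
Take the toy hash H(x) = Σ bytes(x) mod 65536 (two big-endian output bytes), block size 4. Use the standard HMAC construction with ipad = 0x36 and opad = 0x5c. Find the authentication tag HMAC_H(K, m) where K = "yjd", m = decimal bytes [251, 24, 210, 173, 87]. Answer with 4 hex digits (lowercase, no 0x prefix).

Key "yjd" = 79 6a 64 is 3 bytes ≤ B = 4; zero-pad to 4 bytes: K' = 79 6a 64 00.
K' ⊕ ipad = 4f 5c 52 36.  K' ⊕ opad = 25 36 38 5c.
Inner input = (K'⊕ipad) ∥ m = 4f 5c 52 36 ∥ fb 18 d2 ad 57.
Inner hash: sum = 79+92+82+54+251+24+210+173+87 = 1052 → 04 1c.
Outer input = (K'⊕opad) ∥ inner = 25 36 38 5c ∥ 04 1c.
Outer hash (tag): sum = 37+54+56+92+4+28 = 271 → 01 0f.

010f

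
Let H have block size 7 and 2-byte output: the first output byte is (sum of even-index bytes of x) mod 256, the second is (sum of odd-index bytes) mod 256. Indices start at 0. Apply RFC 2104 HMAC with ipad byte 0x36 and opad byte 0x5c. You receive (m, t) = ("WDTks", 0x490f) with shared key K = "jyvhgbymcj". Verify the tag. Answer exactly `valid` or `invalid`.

Key "jyvhgbymcj" = 6a 79 76 68 67 62 79 6d 63 6a is 10 bytes > B = 7, so hash it first: H(key) = 23 1a, then zero-pad to 7 bytes: K' = 23 1a 00 00 00 00 00.
K' ⊕ ipad = 15 2c 36 36 36 36 36; K' ⊕ opad = 7f 46 5c 5c 5c 5c 5c.
Inner hash: even-index sum = 358 mod 256 = 102; odd-index sum = 438 mod 256 = 182 → 66 b6.
Outer hash (recomputed tag): even-index sum = 585 mod 256 = 73; odd-index sum = 356 mod 256 = 100 → 49 64.
Recomputed tag = 4964; claimed = 490f → mismatch.

invalid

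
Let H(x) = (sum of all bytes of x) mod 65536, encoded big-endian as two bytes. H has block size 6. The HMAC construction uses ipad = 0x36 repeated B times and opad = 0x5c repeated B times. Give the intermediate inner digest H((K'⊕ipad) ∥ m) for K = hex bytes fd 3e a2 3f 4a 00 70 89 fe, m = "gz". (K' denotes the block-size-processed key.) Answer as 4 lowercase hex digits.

0256

Key hex bytes fd 3e a2 3f 4a 00 70 89 fe is 9 bytes > B = 6, so hash it first: H(key) = 04 5d, then zero-pad to 6 bytes: K' = 04 5d 00 00 00 00.
K' ⊕ ipad = 32 6b 36 36 36 36.
Inner input = 32 6b 36 36 36 36 ∥ 67 7a.
Inner hash: sum = 50+107+54+54+54+54+103+122 = 598 → 02 56.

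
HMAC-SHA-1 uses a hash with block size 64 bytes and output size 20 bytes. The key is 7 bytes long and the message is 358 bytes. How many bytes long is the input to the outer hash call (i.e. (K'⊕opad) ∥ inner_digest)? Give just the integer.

84

Key is 7 ≤ 64 bytes, zero-padded: |K'| = 64.
Outer input = (K'⊕opad) ∥ H(inner) → 64 + 20 = 84 bytes.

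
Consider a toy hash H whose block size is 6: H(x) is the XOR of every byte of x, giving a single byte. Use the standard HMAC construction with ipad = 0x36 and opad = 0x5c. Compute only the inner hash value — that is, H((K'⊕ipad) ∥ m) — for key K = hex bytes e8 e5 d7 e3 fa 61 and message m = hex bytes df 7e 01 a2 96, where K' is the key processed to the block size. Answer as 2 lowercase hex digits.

36

Key hex bytes e8 e5 d7 e3 fa 61 is exactly B = 6 bytes: K' = e8 e5 d7 e3 fa 61.
K' ⊕ ipad = de d3 e1 d5 cc 57.
Inner input = de d3 e1 d5 cc 57 ∥ df 7e 01 a2 96.
Inner hash: XOR de⊕d3⊕e1⊕d5⊕cc⊕57⊕df⊕7e⊕01⊕a2⊕96 = 36.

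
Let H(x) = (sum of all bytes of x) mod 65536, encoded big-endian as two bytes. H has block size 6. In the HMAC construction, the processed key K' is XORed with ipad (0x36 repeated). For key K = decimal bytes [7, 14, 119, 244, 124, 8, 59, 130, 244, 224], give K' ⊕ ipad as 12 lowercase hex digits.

32a336363636

Key decimal bytes [7, 14, 119, 244, 124, 8, 59, 130, 244, 224] = 07 0e 77 f4 7c 08 3b 82 f4 e0 is 10 bytes > B = 6, so hash it first: H(key) = 04 95, then zero-pad to 6 bytes: K' = 04 95 00 00 00 00.
XOR each byte with 0x36: 04⊕36=32, 95⊕36=a3, 00⊕36=36, 00⊕36=36, 00⊕36=36, 00⊕36=36.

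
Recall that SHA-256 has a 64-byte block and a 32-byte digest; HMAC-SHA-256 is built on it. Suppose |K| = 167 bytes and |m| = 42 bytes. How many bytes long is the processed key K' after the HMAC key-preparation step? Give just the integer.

64

Key is 167 > 64 bytes, so it is hashed to 32 bytes then zero-padded to 64: |K'| = 64.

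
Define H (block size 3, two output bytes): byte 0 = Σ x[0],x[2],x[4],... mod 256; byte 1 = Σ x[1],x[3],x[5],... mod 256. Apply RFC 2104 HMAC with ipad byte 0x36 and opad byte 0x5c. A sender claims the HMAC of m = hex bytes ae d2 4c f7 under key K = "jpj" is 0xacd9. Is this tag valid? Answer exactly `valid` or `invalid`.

Key "jpj" = 6a 70 6a is exactly B = 3 bytes: K' = 6a 70 6a.
K' ⊕ ipad = 5c 46 5c; K' ⊕ opad = 36 2c 36.
Inner hash: even-index sum = 641 mod 256 = 129; odd-index sum = 320 mod 256 = 64 → 81 40.
Outer hash (recomputed tag): even-index sum = 172 mod 256 = 172; odd-index sum = 173 mod 256 = 173 → ac ad.
Recomputed tag = acad; claimed = acd9 → mismatch.

invalid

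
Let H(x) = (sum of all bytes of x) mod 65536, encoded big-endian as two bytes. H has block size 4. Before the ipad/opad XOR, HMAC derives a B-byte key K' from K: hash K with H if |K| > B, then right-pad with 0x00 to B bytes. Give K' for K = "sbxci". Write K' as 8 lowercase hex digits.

02190000

|K| = 5 > B = 4, so first hash the key.
H(K): sum = 115+98+120+99+105 = 537 → 02 19.
Zero-pad H(K) = 02 19 to 4 bytes: K' = 02 19 00 00.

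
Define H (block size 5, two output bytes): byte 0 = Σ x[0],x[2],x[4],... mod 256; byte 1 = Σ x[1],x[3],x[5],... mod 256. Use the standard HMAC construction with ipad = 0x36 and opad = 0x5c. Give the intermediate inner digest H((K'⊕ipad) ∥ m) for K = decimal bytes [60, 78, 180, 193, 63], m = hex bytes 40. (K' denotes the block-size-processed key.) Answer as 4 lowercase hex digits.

95af

Key decimal bytes [60, 78, 180, 193, 63] = 3c 4e b4 c1 3f is exactly B = 5 bytes: K' = 3c 4e b4 c1 3f.
K' ⊕ ipad = 0a 78 82 f7 09.
Inner input = 0a 78 82 f7 09 ∥ 40.
Inner hash: even-index sum = 149 mod 256 = 149; odd-index sum = 431 mod 256 = 175 → 95 af.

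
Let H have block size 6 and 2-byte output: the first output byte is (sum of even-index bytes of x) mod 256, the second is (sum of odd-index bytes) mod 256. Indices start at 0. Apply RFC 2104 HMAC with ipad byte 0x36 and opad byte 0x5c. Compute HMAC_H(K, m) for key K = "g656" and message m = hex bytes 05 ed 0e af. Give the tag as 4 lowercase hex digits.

9d02

Key "g656" = 67 36 35 36 is 4 bytes ≤ B = 6; zero-pad to 6 bytes: K' = 67 36 35 36 00 00.
K' ⊕ ipad = 51 00 03 00 36 36.  K' ⊕ opad = 3b 6a 69 6a 5c 5c.
Inner input = (K'⊕ipad) ∥ m = 51 00 03 00 36 36 ∥ 05 ed 0e af.
Inner hash: even-index sum = 157 mod 256 = 157; odd-index sum = 466 mod 256 = 210 → 9d d2.
Outer input = (K'⊕opad) ∥ inner = 3b 6a 69 6a 5c 5c ∥ 9d d2.
Outer hash (tag): even-index sum = 413 mod 256 = 157; odd-index sum = 514 mod 256 = 2 → 9d 02.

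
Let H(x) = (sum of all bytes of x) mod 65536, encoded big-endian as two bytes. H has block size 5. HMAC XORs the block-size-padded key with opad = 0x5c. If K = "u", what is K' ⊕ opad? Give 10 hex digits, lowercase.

Key "u" = 75 is 1 byte ≤ B = 5; zero-pad to 5 bytes: K' = 75 00 00 00 00.
XOR each byte with 0x5c: 75⊕5c=29, 00⊕5c=5c, 00⊕5c=5c, 00⊕5c=5c, 00⊕5c=5c.

295c5c5c5c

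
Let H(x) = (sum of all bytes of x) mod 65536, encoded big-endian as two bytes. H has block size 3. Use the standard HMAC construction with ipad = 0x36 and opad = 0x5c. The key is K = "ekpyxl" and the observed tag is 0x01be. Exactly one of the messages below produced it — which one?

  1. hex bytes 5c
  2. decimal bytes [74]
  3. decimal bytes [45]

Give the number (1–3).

Key "ekpyxl" = 65 6b 70 79 78 6c is 6 bytes > B = 3, so hash it first: H(key) = 02 9d, then zero-pad to 3 bytes: K' = 02 9d 00.
K' ⊕ ipad = 34 ab 36; K' ⊕ opad = 5e c1 5c.
m1: inner = H(34 ab 36 5c) = 01 71; tag = H(5e c1 5c 01 71) = 01ed
m2: inner = H(34 ab 36 4a) = 01 5f; tag = H(5e c1 5c 01 5f) = 01db
m3: inner = H(34 ab 36 2d) = 01 42; tag = H(5e c1 5c 01 42) = 01be ← matches

3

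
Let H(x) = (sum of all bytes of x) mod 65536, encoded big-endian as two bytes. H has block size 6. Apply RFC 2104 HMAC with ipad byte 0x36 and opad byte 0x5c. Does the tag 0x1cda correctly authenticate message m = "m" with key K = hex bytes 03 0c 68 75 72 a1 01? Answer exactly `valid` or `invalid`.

invalid

Key hex bytes 03 0c 68 75 72 a1 01 is 7 bytes > B = 6, so hash it first: H(key) = 02 00, then zero-pad to 6 bytes: K' = 02 00 00 00 00 00.
K' ⊕ ipad = 34 36 36 36 36 36; K' ⊕ opad = 5e 5c 5c 5c 5c 5c.
Inner hash: sum = 52+54+54+54+54+54+109 = 431 → 01 af.
Outer hash (recomputed tag): sum = 94+92+92+92+92+92+1+175 = 730 → 02 da.
Recomputed tag = 02da; claimed = 1cda → mismatch.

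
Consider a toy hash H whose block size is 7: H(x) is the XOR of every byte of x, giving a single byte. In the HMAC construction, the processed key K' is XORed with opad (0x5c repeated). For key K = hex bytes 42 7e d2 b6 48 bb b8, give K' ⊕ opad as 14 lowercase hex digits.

Key hex bytes 42 7e d2 b6 48 bb b8 is exactly B = 7 bytes: K' = 42 7e d2 b6 48 bb b8.
XOR each byte with 0x5c: 42⊕5c=1e, 7e⊕5c=22, d2⊕5c=8e, b6⊕5c=ea, 48⊕5c=14, bb⊕5c=e7, b8⊕5c=e4.

1e228eea14e7e4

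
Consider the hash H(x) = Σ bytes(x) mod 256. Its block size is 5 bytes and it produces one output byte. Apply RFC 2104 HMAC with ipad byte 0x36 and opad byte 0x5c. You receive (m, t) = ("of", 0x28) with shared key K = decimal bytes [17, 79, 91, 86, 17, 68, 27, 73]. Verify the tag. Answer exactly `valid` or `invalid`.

Key decimal bytes [17, 79, 91, 86, 17, 68, 27, 73] = 11 4f 5b 56 11 44 1b 49 is 8 bytes > B = 5, so hash it first: H(key) = ca, then zero-pad to 5 bytes: K' = ca 00 00 00 00.
K' ⊕ ipad = fc 36 36 36 36; K' ⊕ opad = 96 5c 5c 5c 5c.
Inner hash: sum = 252+54+54+54+54+111+102 = 681; mod 256 = 169 → a9.
Outer hash (recomputed tag): sum = 150+92+92+92+92+169 = 687; mod 256 = 175 → af.
Recomputed tag = af; claimed = 28 → mismatch.

invalid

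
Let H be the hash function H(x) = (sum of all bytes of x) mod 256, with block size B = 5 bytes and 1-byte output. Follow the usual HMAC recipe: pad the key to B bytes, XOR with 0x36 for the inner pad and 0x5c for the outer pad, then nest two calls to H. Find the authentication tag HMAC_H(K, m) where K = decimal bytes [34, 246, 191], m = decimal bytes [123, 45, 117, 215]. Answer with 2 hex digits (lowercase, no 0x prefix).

80

Key decimal bytes [34, 246, 191] = 22 f6 bf is 3 bytes ≤ B = 5; zero-pad to 5 bytes: K' = 22 f6 bf 00 00.
K' ⊕ ipad = 14 c0 89 36 36.  K' ⊕ opad = 7e aa e3 5c 5c.
Inner input = (K'⊕ipad) ∥ m = 14 c0 89 36 36 ∥ 7b 2d 75 d7.
Inner hash: sum = 20+192+137+54+54+123+45+117+215 = 957; mod 256 = 189 → bd.
Outer input = (K'⊕opad) ∥ inner = 7e aa e3 5c 5c ∥ bd.
Outer hash (tag): sum = 126+170+227+92+92+189 = 896; mod 256 = 128 → 80.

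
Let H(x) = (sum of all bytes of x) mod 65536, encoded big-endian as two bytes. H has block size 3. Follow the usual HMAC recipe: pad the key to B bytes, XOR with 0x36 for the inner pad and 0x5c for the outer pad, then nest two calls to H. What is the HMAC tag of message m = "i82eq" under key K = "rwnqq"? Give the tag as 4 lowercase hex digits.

Key "rwnqq" = 72 77 6e 71 71 is 5 bytes > B = 3, so hash it first: H(key) = 02 39, then zero-pad to 3 bytes: K' = 02 39 00.
K' ⊕ ipad = 34 0f 36.  K' ⊕ opad = 5e 65 5c.
Inner input = (K'⊕ipad) ∥ m = 34 0f 36 ∥ 69 38 32 65 71.
Inner hash: sum = 52+15+54+105+56+50+101+113 = 546 → 02 22.
Outer input = (K'⊕opad) ∥ inner = 5e 65 5c ∥ 02 22.
Outer hash (tag): sum = 94+101+92+2+34 = 323 → 01 43.

0143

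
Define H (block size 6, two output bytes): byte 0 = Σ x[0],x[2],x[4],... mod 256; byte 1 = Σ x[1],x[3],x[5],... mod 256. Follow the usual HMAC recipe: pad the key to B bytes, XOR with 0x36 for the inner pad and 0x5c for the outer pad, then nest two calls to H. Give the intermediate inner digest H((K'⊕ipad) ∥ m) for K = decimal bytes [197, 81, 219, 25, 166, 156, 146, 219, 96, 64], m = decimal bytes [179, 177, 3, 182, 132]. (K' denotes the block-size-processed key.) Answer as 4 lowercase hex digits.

Key decimal bytes [197, 81, 219, 25, 166, 156, 146, 219, 96, 64] = c5 51 db 19 a6 9c 92 db 60 40 is 10 bytes > B = 6, so hash it first: H(key) = 38 21, then zero-pad to 6 bytes: K' = 38 21 00 00 00 00.
K' ⊕ ipad = 0e 17 36 36 36 36.
Inner input = 0e 17 36 36 36 36 ∥ b3 b1 03 b6 84.
Inner hash: even-index sum = 436 mod 256 = 180; odd-index sum = 490 mod 256 = 234 → b4 ea.

b4ea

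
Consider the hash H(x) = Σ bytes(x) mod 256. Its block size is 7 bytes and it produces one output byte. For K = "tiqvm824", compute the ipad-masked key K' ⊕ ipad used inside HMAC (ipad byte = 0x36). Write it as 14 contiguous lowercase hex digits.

f9363636363636

Key "tiqvm824" = 74 69 71 76 6d 38 32 34 is 8 bytes > B = 7, so hash it first: H(key) = cf, then zero-pad to 7 bytes: K' = cf 00 00 00 00 00 00.
XOR each byte with 0x36: cf⊕36=f9, 00⊕36=36, 00⊕36=36, 00⊕36=36, 00⊕36=36, 00⊕36=36, 00⊕36=36.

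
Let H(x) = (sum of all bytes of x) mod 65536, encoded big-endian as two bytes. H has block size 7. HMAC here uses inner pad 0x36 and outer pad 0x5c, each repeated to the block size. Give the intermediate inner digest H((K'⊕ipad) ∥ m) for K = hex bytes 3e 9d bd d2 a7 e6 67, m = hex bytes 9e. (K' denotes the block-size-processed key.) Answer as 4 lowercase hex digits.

0472

Key hex bytes 3e 9d bd d2 a7 e6 67 is exactly B = 7 bytes: K' = 3e 9d bd d2 a7 e6 67.
K' ⊕ ipad = 08 ab 8b e4 91 d0 51.
Inner input = 08 ab 8b e4 91 d0 51 ∥ 9e.
Inner hash: sum = 8+171+139+228+145+208+81+158 = 1138 → 04 72.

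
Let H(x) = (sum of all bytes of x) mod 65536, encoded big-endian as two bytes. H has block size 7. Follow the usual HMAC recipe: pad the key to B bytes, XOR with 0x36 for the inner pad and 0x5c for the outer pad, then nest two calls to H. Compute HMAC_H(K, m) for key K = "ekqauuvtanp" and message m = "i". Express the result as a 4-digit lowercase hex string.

033b

Key "ekqauuvtanp" = 65 6b 71 61 75 75 76 74 61 6e 70 is 11 bytes > B = 7, so hash it first: H(key) = 04 b5, then zero-pad to 7 bytes: K' = 04 b5 00 00 00 00 00.
K' ⊕ ipad = 32 83 36 36 36 36 36.  K' ⊕ opad = 58 e9 5c 5c 5c 5c 5c.
Inner input = (K'⊕ipad) ∥ m = 32 83 36 36 36 36 36 ∥ 69.
Inner hash: sum = 50+131+54+54+54+54+54+105 = 556 → 02 2c.
Outer input = (K'⊕opad) ∥ inner = 58 e9 5c 5c 5c 5c 5c ∥ 02 2c.
Outer hash (tag): sum = 88+233+92+92+92+92+92+2+44 = 827 → 03 3b.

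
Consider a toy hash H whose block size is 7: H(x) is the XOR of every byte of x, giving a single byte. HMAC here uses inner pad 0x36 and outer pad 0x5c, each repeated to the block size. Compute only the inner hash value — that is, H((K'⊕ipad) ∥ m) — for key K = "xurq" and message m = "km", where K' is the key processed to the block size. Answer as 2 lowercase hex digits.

Key "xurq" = 78 75 72 71 is 4 bytes ≤ B = 7; zero-pad to 7 bytes: K' = 78 75 72 71 00 00 00.
K' ⊕ ipad = 4e 43 44 47 36 36 36.
Inner input = 4e 43 44 47 36 36 36 ∥ 6b 6d.
Inner hash: XOR 4e⊕43⊕44⊕47⊕36⊕36⊕36⊕6b⊕6d = 3e.

3e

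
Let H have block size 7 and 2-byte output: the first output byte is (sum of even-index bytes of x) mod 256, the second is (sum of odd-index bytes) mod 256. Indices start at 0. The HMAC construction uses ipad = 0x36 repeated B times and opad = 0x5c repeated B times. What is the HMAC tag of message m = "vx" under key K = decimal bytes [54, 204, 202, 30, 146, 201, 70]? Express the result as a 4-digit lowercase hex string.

Key decimal bytes [54, 204, 202, 30, 146, 201, 70] = 36 cc ca 1e 92 c9 46 is exactly B = 7 bytes: K' = 36 cc ca 1e 92 c9 46.
K' ⊕ ipad = 00 fa fc 28 a4 ff 70.  K' ⊕ opad = 6a 90 96 42 ce 95 1a.
Inner input = (K'⊕ipad) ∥ m = 00 fa fc 28 a4 ff 70 ∥ 76 78.
Inner hash: even-index sum = 648 mod 256 = 136; odd-index sum = 663 mod 256 = 151 → 88 97.
Outer input = (K'⊕opad) ∥ inner = 6a 90 96 42 ce 95 1a ∥ 88 97.
Outer hash (tag): even-index sum = 639 mod 256 = 127; odd-index sum = 495 mod 256 = 239 → 7f ef.

7fef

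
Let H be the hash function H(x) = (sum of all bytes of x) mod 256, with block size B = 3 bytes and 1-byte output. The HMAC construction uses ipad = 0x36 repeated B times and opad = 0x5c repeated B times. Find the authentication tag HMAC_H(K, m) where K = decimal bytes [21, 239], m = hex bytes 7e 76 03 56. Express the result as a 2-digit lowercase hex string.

Key decimal bytes [21, 239] = 15 ef is 2 bytes ≤ B = 3; zero-pad to 3 bytes: K' = 15 ef 00.
K' ⊕ ipad = 23 d9 36.  K' ⊕ opad = 49 b3 5c.
Inner input = (K'⊕ipad) ∥ m = 23 d9 36 ∥ 7e 76 03 56.
Inner hash: sum = 35+217+54+126+118+3+86 = 639; mod 256 = 127 → 7f.
Outer input = (K'⊕opad) ∥ inner = 49 b3 5c ∥ 7f.
Outer hash (tag): sum = 73+179+92+127 = 471; mod 256 = 215 → d7.

d7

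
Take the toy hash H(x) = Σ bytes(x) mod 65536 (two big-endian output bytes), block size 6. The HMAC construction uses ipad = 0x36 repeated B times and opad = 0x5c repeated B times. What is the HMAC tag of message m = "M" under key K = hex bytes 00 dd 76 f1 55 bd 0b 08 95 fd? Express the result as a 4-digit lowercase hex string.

0295

Key hex bytes 00 dd 76 f1 55 bd 0b 08 95 fd is 10 bytes > B = 6, so hash it first: H(key) = 04 fb, then zero-pad to 6 bytes: K' = 04 fb 00 00 00 00.
K' ⊕ ipad = 32 cd 36 36 36 36.  K' ⊕ opad = 58 a7 5c 5c 5c 5c.
Inner input = (K'⊕ipad) ∥ m = 32 cd 36 36 36 36 ∥ 4d.
Inner hash: sum = 50+205+54+54+54+54+77 = 548 → 02 24.
Outer input = (K'⊕opad) ∥ inner = 58 a7 5c 5c 5c 5c ∥ 02 24.
Outer hash (tag): sum = 88+167+92+92+92+92+2+36 = 661 → 02 95.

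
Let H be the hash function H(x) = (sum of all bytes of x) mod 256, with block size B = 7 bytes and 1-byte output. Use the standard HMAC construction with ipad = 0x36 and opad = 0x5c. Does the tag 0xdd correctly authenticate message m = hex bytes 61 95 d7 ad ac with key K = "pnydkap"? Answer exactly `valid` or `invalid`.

invalid

Key "pnydkap" = 70 6e 79 64 6b 61 70 is exactly B = 7 bytes: K' = 70 6e 79 64 6b 61 70.
K' ⊕ ipad = 46 58 4f 52 5d 57 46; K' ⊕ opad = 2c 32 25 38 37 3d 2c.
Inner hash: sum = 70+88+79+82+93+87+70+97+149+215+173+172 = 1375; mod 256 = 95 → 5f.
Outer hash (recomputed tag): sum = 44+50+37+56+55+61+44+95 = 442; mod 256 = 186 → ba.
Recomputed tag = ba; claimed = dd → mismatch.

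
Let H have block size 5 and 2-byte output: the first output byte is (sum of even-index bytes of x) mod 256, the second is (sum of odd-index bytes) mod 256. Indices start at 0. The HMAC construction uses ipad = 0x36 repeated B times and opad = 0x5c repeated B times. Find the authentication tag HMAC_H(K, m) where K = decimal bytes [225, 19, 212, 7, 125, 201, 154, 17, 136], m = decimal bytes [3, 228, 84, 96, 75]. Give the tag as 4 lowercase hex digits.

Key decimal bytes [225, 19, 212, 7, 125, 201, 154, 17, 136] = e1 13 d4 07 7d c9 9a 11 88 is 9 bytes > B = 5, so hash it first: H(key) = 54 f4, then zero-pad to 5 bytes: K' = 54 f4 00 00 00.
K' ⊕ ipad = 62 c2 36 36 36.  K' ⊕ opad = 08 a8 5c 5c 5c.
Inner input = (K'⊕ipad) ∥ m = 62 c2 36 36 36 ∥ 03 e4 54 60 4b.
Inner hash: even-index sum = 530 mod 256 = 18; odd-index sum = 410 mod 256 = 154 → 12 9a.
Outer input = (K'⊕opad) ∥ inner = 08 a8 5c 5c 5c ∥ 12 9a.
Outer hash (tag): even-index sum = 346 mod 256 = 90; odd-index sum = 278 mod 256 = 22 → 5a 16.

5a16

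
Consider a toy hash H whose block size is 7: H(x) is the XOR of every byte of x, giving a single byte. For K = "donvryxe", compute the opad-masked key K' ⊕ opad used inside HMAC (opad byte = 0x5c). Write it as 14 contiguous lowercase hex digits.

Key "donvryxe" = 64 6f 6e 76 72 79 78 65 is 8 bytes > B = 7, so hash it first: H(key) = 05, then zero-pad to 7 bytes: K' = 05 00 00 00 00 00 00.
XOR each byte with 0x5c: 05⊕5c=59, 00⊕5c=5c, 00⊕5c=5c, 00⊕5c=5c, 00⊕5c=5c, 00⊕5c=5c, 00⊕5c=5c.

595c5c5c5c5c5c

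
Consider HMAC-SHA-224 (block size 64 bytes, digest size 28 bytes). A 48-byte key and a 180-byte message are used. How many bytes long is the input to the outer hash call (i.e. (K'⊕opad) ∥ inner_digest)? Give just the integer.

92

Key is 48 ≤ 64 bytes, zero-padded: |K'| = 64.
Outer input = (K'⊕opad) ∥ H(inner) → 64 + 28 = 92 bytes.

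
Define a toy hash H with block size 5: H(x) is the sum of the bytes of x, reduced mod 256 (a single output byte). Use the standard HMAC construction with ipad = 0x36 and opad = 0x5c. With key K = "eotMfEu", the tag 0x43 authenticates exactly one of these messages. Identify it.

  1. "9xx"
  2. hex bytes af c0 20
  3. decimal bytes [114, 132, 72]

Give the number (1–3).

Key "eotMfEu" = 65 6f 74 4d 66 45 75 is 7 bytes > B = 5, so hash it first: H(key) = b5, then zero-pad to 5 bytes: K' = b5 00 00 00 00.
K' ⊕ ipad = 83 36 36 36 36; K' ⊕ opad = e9 5c 5c 5c 5c.
m1: inner = H(83 36 36 36 36 39 78 78) = 84; tag = H(e9 5c 5c 5c 5c 84) = dd
m2: inner = H(83 36 36 36 36 af c0 20) = ea; tag = H(e9 5c 5c 5c 5c ea) = 43 ← matches
m3: inner = H(83 36 36 36 36 72 84 48) = 99; tag = H(e9 5c 5c 5c 5c 99) = f2

2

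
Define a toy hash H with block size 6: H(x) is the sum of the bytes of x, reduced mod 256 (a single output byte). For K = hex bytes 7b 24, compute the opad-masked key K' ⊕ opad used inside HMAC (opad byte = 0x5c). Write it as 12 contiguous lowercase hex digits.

27785c5c5c5c

Key hex bytes 7b 24 is 2 bytes ≤ B = 6; zero-pad to 6 bytes: K' = 7b 24 00 00 00 00.
XOR each byte with 0x5c: 7b⊕5c=27, 24⊕5c=78, 00⊕5c=5c, 00⊕5c=5c, 00⊕5c=5c, 00⊕5c=5c.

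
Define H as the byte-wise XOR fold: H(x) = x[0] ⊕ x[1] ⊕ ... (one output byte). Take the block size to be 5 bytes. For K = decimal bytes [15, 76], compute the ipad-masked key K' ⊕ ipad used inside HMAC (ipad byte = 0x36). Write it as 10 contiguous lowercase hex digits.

Key decimal bytes [15, 76] = 0f 4c is 2 bytes ≤ B = 5; zero-pad to 5 bytes: K' = 0f 4c 00 00 00.
XOR each byte with 0x36: 0f⊕36=39, 4c⊕36=7a, 00⊕36=36, 00⊕36=36, 00⊕36=36.

397a363636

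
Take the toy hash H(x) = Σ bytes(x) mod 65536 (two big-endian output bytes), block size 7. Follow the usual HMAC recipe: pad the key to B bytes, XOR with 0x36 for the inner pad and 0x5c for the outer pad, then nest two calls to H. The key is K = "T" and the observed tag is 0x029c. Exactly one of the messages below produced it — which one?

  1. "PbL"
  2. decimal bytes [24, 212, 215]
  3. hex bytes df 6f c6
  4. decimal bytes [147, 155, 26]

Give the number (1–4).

2

Key "T" = 54 is 1 byte ≤ B = 7; zero-pad to 7 bytes: K' = 54 00 00 00 00 00 00.
K' ⊕ ipad = 62 36 36 36 36 36 36; K' ⊕ opad = 08 5c 5c 5c 5c 5c 5c.
m1: inner = H(62 36 36 36 36 36 36 50 62 4c) = 02 a4; tag = H(08 5c 5c 5c 5c 5c 5c 02 a4) = 02d6
m2: inner = H(62 36 36 36 36 36 36 18 d4 d7) = 03 69; tag = H(08 5c 5c 5c 5c 5c 5c 03 69) = 029c ← matches
m3: inner = H(62 36 36 36 36 36 36 df 6f c6) = 03 ba; tag = H(08 5c 5c 5c 5c 5c 5c 03 ba) = 02ed
m4: inner = H(62 36 36 36 36 36 36 93 9b 1a) = 02 ee; tag = H(08 5c 5c 5c 5c 5c 5c 02 ee) = 0320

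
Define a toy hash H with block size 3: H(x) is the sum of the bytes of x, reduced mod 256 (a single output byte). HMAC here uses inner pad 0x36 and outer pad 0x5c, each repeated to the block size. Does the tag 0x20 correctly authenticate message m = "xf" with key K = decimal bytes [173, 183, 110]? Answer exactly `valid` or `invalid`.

Key decimal bytes [173, 183, 110] = ad b7 6e is exactly B = 3 bytes: K' = ad b7 6e.
K' ⊕ ipad = 9b 81 58; K' ⊕ opad = f1 eb 32.
Inner hash: sum = 155+129+88+120+102 = 594; mod 256 = 82 → 52.
Outer hash (recomputed tag): sum = 241+235+50+82 = 608; mod 256 = 96 → 60.
Recomputed tag = 60; claimed = 20 → mismatch.

invalid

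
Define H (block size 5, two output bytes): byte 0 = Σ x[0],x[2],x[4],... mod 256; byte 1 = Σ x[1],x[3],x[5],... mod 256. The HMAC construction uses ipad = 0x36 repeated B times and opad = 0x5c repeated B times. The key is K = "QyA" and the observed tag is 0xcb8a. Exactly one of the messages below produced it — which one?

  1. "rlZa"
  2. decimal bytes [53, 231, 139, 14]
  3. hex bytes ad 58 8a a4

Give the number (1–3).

Key "QyA" = 51 79 41 is 3 bytes ≤ B = 5; zero-pad to 5 bytes: K' = 51 79 41 00 00.
K' ⊕ ipad = 67 4f 77 36 36; K' ⊕ opad = 0d 25 1d 5c 5c.
m1: inner = H(67 4f 77 36 36 72 6c 5a 61) = e1 51; tag = H(0d 25 1d 5c 5c e1 51) = d762
m2: inner = H(67 4f 77 36 36 35 e7 8b 0e) = 09 45; tag = H(0d 25 1d 5c 5c 09 45) = cb8a ← matches
m3: inner = H(67 4f 77 36 36 ad 58 8a a4) = 10 bc; tag = H(0d 25 1d 5c 5c 10 bc) = 4291

2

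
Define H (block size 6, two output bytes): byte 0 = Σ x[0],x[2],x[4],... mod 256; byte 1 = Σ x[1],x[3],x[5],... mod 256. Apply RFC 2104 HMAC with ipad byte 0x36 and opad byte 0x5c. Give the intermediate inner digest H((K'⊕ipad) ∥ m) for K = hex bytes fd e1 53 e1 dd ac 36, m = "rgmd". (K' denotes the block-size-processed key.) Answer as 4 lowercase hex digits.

a08f

Key hex bytes fd e1 53 e1 dd ac 36 is 7 bytes > B = 6, so hash it first: H(key) = 63 6e, then zero-pad to 6 bytes: K' = 63 6e 00 00 00 00.
K' ⊕ ipad = 55 58 36 36 36 36.
Inner input = 55 58 36 36 36 36 ∥ 72 67 6d 64.
Inner hash: even-index sum = 416 mod 256 = 160; odd-index sum = 399 mod 256 = 143 → a0 8f.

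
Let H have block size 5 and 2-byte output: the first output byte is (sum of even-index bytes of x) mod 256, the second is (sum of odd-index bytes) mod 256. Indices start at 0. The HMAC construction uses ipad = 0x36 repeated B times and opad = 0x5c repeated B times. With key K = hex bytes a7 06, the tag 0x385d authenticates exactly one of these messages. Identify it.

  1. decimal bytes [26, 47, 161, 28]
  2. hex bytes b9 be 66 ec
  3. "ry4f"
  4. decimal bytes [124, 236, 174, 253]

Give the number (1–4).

Key hex bytes a7 06 is 2 bytes ≤ B = 5; zero-pad to 5 bytes: K' = a7 06 00 00 00.
K' ⊕ ipad = 91 30 36 36 36; K' ⊕ opad = fb 5a 5c 5c 5c.
m1: inner = H(91 30 36 36 36 1a 2f a1 1c) = 48 21; tag = H(fb 5a 5c 5c 5c 48 21) = d4fe
m2: inner = H(91 30 36 36 36 b9 be 66 ec) = a7 85; tag = H(fb 5a 5c 5c 5c a7 85) = 385d ← matches
m3: inner = H(91 30 36 36 36 72 79 34 66) = dc 0c; tag = H(fb 5a 5c 5c 5c dc 0c) = bf92
m4: inner = H(91 30 36 36 36 7c ec ae fd) = e6 90; tag = H(fb 5a 5c 5c 5c e6 90) = 439c

2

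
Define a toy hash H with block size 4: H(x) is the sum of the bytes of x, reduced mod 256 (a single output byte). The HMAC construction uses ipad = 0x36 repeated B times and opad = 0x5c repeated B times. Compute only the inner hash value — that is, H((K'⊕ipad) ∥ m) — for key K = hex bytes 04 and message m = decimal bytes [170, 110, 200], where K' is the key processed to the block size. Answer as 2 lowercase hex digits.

b4

Key hex bytes 04 is 1 byte ≤ B = 4; zero-pad to 4 bytes: K' = 04 00 00 00.
K' ⊕ ipad = 32 36 36 36.
Inner input = 32 36 36 36 ∥ aa 6e c8.
Inner hash: sum = 50+54+54+54+170+110+200 = 692; mod 256 = 180 → b4.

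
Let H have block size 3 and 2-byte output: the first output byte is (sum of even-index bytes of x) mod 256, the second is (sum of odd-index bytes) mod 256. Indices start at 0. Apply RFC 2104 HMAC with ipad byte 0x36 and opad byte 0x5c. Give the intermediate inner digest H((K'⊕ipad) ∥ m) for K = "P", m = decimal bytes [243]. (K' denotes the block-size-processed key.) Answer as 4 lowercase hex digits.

9c29

Key "P" = 50 is 1 byte ≤ B = 3; zero-pad to 3 bytes: K' = 50 00 00.
K' ⊕ ipad = 66 36 36.
Inner input = 66 36 36 ∥ f3.
Inner hash: even-index sum = 156 mod 256 = 156; odd-index sum = 297 mod 256 = 41 → 9c 29.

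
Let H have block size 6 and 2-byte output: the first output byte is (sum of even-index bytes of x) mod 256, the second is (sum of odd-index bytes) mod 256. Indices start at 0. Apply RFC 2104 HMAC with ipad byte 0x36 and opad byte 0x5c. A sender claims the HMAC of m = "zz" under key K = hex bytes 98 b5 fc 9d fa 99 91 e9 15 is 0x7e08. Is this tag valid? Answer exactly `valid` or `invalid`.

Key hex bytes 98 b5 fc 9d fa 99 91 e9 15 is 9 bytes > B = 6, so hash it first: H(key) = 34 d4, then zero-pad to 6 bytes: K' = 34 d4 00 00 00 00.
K' ⊕ ipad = 02 e2 36 36 36 36; K' ⊕ opad = 68 88 5c 5c 5c 5c.
Inner hash: even-index sum = 232 mod 256 = 232; odd-index sum = 456 mod 256 = 200 → e8 c8.
Outer hash (recomputed tag): even-index sum = 520 mod 256 = 8; odd-index sum = 520 mod 256 = 8 → 08 08.
Recomputed tag = 0808; claimed = 7e08 → mismatch.

invalid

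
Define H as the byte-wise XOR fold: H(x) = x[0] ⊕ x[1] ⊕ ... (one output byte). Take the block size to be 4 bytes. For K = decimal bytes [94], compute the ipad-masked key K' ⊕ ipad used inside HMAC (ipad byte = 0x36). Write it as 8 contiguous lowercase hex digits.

68363636

Key decimal bytes [94] = 5e is 1 byte ≤ B = 4; zero-pad to 4 bytes: K' = 5e 00 00 00.
XOR each byte with 0x36: 5e⊕36=68, 00⊕36=36, 00⊕36=36, 00⊕36=36.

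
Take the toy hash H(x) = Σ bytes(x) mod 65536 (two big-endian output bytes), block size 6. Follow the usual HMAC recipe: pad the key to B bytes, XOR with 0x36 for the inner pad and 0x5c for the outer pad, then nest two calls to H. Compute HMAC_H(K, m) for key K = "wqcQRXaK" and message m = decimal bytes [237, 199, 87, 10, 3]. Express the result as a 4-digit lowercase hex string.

Key "wqcQRXaK" = 77 71 63 51 52 58 61 4b is 8 bytes > B = 6, so hash it first: H(key) = 02 f2, then zero-pad to 6 bytes: K' = 02 f2 00 00 00 00.
K' ⊕ ipad = 34 c4 36 36 36 36.  K' ⊕ opad = 5e ae 5c 5c 5c 5c.
Inner input = (K'⊕ipad) ∥ m = 34 c4 36 36 36 36 ∥ ed c7 57 0a 03.
Inner hash: sum = 52+196+54+54+54+54+237+199+87+10+3 = 1000 → 03 e8.
Outer input = (K'⊕opad) ∥ inner = 5e ae 5c 5c 5c 5c ∥ 03 e8.
Outer hash (tag): sum = 94+174+92+92+92+92+3+232 = 871 → 03 67.

0367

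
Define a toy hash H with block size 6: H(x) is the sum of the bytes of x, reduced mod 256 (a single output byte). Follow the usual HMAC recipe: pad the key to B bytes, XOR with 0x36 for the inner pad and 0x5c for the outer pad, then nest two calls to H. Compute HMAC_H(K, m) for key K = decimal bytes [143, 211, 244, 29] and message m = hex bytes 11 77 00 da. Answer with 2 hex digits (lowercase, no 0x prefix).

Key decimal bytes [143, 211, 244, 29] = 8f d3 f4 1d is 4 bytes ≤ B = 6; zero-pad to 6 bytes: K' = 8f d3 f4 1d 00 00.
K' ⊕ ipad = b9 e5 c2 2b 36 36.  K' ⊕ opad = d3 8f a8 41 5c 5c.
Inner input = (K'⊕ipad) ∥ m = b9 e5 c2 2b 36 36 ∥ 11 77 00 da.
Inner hash: sum = 185+229+194+43+54+54+17+119+0+218 = 1113; mod 256 = 89 → 59.
Outer input = (K'⊕opad) ∥ inner = d3 8f a8 41 5c 5c ∥ 59.
Outer hash (tag): sum = 211+143+168+65+92+92+89 = 860; mod 256 = 92 → 5c.

5c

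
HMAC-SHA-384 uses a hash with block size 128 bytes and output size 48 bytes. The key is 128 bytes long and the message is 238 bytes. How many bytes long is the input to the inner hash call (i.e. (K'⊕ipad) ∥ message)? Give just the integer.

Key is 128 ≤ 128 bytes, zero-padded: |K'| = 128.
Inner input = (K'⊕ipad) ∥ m → 128 + 238 = 366 bytes.

366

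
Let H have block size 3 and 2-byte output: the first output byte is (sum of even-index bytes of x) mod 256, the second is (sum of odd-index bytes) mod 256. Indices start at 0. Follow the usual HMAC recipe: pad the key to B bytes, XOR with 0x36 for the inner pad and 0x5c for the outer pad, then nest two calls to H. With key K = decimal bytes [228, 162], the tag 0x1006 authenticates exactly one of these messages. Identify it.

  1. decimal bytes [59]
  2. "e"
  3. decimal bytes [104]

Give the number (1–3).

3

Key decimal bytes [228, 162] = e4 a2 is 2 bytes ≤ B = 3; zero-pad to 3 bytes: K' = e4 a2 00.
K' ⊕ ipad = d2 94 36; K' ⊕ opad = b8 fe 5c.
m1: inner = H(d2 94 36 3b) = 08 cf; tag = H(b8 fe 5c 08 cf) = e306
m2: inner = H(d2 94 36 65) = 08 f9; tag = H(b8 fe 5c 08 f9) = 0d06
m3: inner = H(d2 94 36 68) = 08 fc; tag = H(b8 fe 5c 08 fc) = 1006 ← matches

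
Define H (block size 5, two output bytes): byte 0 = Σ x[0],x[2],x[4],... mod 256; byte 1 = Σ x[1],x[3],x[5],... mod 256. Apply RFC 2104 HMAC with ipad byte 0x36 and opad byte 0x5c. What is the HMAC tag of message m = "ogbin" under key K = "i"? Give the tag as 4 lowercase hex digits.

Key "i" = 69 is 1 byte ≤ B = 5; zero-pad to 5 bytes: K' = 69 00 00 00 00.
K' ⊕ ipad = 5f 36 36 36 36.  K' ⊕ opad = 35 5c 5c 5c 5c.
Inner input = (K'⊕ipad) ∥ m = 5f 36 36 36 36 ∥ 6f 67 62 69 6e.
Inner hash: even-index sum = 411 mod 256 = 155; odd-index sum = 427 mod 256 = 171 → 9b ab.
Outer input = (K'⊕opad) ∥ inner = 35 5c 5c 5c 5c ∥ 9b ab.
Outer hash (tag): even-index sum = 408 mod 256 = 152; odd-index sum = 339 mod 256 = 83 → 98 53.

9853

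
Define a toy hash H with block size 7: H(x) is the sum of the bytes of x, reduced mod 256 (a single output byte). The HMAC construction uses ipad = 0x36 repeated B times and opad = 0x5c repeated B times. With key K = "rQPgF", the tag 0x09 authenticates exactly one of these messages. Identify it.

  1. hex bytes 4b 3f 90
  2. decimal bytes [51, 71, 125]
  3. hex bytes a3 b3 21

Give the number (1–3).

Key "rQPgF" = 72 51 50 67 46 is 5 bytes ≤ B = 7; zero-pad to 7 bytes: K' = 72 51 50 67 46 00 00.
K' ⊕ ipad = 44 67 66 51 70 36 36; K' ⊕ opad = 2e 0d 0c 3b 1a 5c 5c.
m1: inner = H(44 67 66 51 70 36 36 4b 3f 90) = 58; tag = H(2e 0d 0c 3b 1a 5c 5c 58) = ac
m2: inner = H(44 67 66 51 70 36 36 33 47 7d) = 35; tag = H(2e 0d 0c 3b 1a 5c 5c 35) = 89
m3: inner = H(44 67 66 51 70 36 36 a3 b3 21) = b5; tag = H(2e 0d 0c 3b 1a 5c 5c b5) = 09 ← matches

3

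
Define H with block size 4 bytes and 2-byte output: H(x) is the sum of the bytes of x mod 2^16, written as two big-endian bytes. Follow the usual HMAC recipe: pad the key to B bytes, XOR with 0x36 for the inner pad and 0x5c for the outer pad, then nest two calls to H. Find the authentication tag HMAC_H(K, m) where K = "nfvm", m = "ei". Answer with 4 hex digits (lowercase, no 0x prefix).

Key "nfvm" = 6e 66 76 6d is exactly B = 4 bytes: K' = 6e 66 76 6d.
K' ⊕ ipad = 58 50 40 5b.  K' ⊕ opad = 32 3a 2a 31.
Inner input = (K'⊕ipad) ∥ m = 58 50 40 5b ∥ 65 69.
Inner hash: sum = 88+80+64+91+101+105 = 529 → 02 11.
Outer input = (K'⊕opad) ∥ inner = 32 3a 2a 31 ∥ 02 11.
Outer hash (tag): sum = 50+58+42+49+2+17 = 218 → 00 da.

00da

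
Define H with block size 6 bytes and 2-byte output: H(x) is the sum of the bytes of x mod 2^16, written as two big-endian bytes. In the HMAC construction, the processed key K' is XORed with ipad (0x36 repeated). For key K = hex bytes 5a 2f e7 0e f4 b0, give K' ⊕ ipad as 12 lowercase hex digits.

Key hex bytes 5a 2f e7 0e f4 b0 is exactly B = 6 bytes: K' = 5a 2f e7 0e f4 b0.
XOR each byte with 0x36: 5a⊕36=6c, 2f⊕36=19, e7⊕36=d1, 0e⊕36=38, f4⊕36=c2, b0⊕36=86.

6c19d138c286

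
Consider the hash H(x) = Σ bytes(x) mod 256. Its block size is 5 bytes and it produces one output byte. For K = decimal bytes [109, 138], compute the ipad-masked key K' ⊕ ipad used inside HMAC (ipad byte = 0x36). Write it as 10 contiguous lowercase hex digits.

5bbc363636

Key decimal bytes [109, 138] = 6d 8a is 2 bytes ≤ B = 5; zero-pad to 5 bytes: K' = 6d 8a 00 00 00.
XOR each byte with 0x36: 6d⊕36=5b, 8a⊕36=bc, 00⊕36=36, 00⊕36=36, 00⊕36=36.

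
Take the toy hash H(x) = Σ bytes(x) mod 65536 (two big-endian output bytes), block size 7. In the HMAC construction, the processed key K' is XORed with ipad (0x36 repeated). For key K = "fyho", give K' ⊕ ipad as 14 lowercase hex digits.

504f5e59363636

Key "fyho" = 66 79 68 6f is 4 bytes ≤ B = 7; zero-pad to 7 bytes: K' = 66 79 68 6f 00 00 00.
XOR each byte with 0x36: 66⊕36=50, 79⊕36=4f, 68⊕36=5e, 6f⊕36=59, 00⊕36=36, 00⊕36=36, 00⊕36=36.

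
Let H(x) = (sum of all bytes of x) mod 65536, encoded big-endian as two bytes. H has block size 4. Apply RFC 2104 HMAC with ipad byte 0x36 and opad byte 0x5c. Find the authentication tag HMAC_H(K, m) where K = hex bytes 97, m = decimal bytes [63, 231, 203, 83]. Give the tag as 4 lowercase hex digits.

Key hex bytes 97 is 1 byte ≤ B = 4; zero-pad to 4 bytes: K' = 97 00 00 00.
K' ⊕ ipad = a1 36 36 36.  K' ⊕ opad = cb 5c 5c 5c.
Inner input = (K'⊕ipad) ∥ m = a1 36 36 36 ∥ 3f e7 cb 53.
Inner hash: sum = 161+54+54+54+63+231+203+83 = 903 → 03 87.
Outer input = (K'⊕opad) ∥ inner = cb 5c 5c 5c ∥ 03 87.
Outer hash (tag): sum = 203+92+92+92+3+135 = 617 → 02 69.

0269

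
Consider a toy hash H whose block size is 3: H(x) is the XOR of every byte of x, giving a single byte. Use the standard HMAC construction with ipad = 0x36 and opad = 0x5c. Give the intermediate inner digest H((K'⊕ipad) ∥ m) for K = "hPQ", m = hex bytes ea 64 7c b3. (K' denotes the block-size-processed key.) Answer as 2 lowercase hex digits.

Key "hPQ" = 68 50 51 is exactly B = 3 bytes: K' = 68 50 51.
K' ⊕ ipad = 5e 66 67.
Inner input = 5e 66 67 ∥ ea 64 7c b3.
Inner hash: XOR 5e⊕66⊕67⊕ea⊕64⊕7c⊕b3 = 1e.

1e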